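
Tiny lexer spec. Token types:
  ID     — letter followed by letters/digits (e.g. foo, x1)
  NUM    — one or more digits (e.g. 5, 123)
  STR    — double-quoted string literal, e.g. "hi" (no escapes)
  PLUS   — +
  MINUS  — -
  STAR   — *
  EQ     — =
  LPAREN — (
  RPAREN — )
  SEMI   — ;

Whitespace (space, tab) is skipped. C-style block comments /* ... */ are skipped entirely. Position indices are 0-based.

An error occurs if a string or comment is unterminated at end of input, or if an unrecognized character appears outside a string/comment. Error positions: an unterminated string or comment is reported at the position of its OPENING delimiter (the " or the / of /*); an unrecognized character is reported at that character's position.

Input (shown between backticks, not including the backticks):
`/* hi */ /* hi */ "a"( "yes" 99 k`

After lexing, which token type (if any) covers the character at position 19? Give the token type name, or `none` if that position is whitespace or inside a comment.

pos=0: enter COMMENT mode (saw '/*')
exit COMMENT mode (now at pos=8)
pos=9: enter COMMENT mode (saw '/*')
exit COMMENT mode (now at pos=17)
pos=18: enter STRING mode
pos=18: emit STR "a" (now at pos=21)
pos=21: emit LPAREN '('
pos=23: enter STRING mode
pos=23: emit STR "yes" (now at pos=28)
pos=29: emit NUM '99' (now at pos=31)
pos=32: emit ID 'k' (now at pos=33)
DONE. 5 tokens: [STR, LPAREN, STR, NUM, ID]
Position 19: char is 'a' -> STR

Answer: STR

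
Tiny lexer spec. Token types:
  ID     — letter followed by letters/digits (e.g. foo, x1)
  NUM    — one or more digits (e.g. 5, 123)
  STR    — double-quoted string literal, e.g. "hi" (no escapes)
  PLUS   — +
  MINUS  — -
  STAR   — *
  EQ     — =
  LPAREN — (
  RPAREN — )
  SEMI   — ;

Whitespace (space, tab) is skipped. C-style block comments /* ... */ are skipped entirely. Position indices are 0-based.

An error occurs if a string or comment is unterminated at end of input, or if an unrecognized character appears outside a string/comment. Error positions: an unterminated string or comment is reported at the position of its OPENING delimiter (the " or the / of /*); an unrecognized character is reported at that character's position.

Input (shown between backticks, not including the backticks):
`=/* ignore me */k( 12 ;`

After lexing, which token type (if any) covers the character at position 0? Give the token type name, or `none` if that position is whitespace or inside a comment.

Answer: EQ

Derivation:
pos=0: emit EQ '='
pos=1: enter COMMENT mode (saw '/*')
exit COMMENT mode (now at pos=16)
pos=16: emit ID 'k' (now at pos=17)
pos=17: emit LPAREN '('
pos=19: emit NUM '12' (now at pos=21)
pos=22: emit SEMI ';'
DONE. 5 tokens: [EQ, ID, LPAREN, NUM, SEMI]
Position 0: char is '=' -> EQ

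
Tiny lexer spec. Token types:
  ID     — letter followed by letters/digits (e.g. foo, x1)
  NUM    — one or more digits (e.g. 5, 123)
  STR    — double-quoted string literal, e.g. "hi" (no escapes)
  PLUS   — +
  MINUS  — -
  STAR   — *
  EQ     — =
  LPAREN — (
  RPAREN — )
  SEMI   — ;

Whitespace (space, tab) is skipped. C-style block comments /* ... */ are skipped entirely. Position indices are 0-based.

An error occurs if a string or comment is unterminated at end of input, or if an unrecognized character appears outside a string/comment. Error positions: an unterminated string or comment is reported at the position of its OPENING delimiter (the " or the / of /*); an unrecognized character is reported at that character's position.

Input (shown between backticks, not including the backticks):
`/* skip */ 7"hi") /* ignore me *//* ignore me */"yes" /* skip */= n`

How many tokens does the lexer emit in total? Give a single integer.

pos=0: enter COMMENT mode (saw '/*')
exit COMMENT mode (now at pos=10)
pos=11: emit NUM '7' (now at pos=12)
pos=12: enter STRING mode
pos=12: emit STR "hi" (now at pos=16)
pos=16: emit RPAREN ')'
pos=18: enter COMMENT mode (saw '/*')
exit COMMENT mode (now at pos=33)
pos=33: enter COMMENT mode (saw '/*')
exit COMMENT mode (now at pos=48)
pos=48: enter STRING mode
pos=48: emit STR "yes" (now at pos=53)
pos=54: enter COMMENT mode (saw '/*')
exit COMMENT mode (now at pos=64)
pos=64: emit EQ '='
pos=66: emit ID 'n' (now at pos=67)
DONE. 6 tokens: [NUM, STR, RPAREN, STR, EQ, ID]

Answer: 6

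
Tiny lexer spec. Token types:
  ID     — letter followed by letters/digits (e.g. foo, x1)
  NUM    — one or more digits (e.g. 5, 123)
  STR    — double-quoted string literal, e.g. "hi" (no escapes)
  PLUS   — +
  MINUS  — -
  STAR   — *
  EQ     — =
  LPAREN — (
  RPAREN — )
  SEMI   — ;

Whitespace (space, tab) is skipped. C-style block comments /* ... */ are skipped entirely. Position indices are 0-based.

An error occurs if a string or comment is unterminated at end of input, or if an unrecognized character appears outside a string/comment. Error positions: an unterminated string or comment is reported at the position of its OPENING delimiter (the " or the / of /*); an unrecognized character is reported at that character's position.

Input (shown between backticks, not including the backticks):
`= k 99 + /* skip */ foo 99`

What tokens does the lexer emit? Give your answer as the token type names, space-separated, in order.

pos=0: emit EQ '='
pos=2: emit ID 'k' (now at pos=3)
pos=4: emit NUM '99' (now at pos=6)
pos=7: emit PLUS '+'
pos=9: enter COMMENT mode (saw '/*')
exit COMMENT mode (now at pos=19)
pos=20: emit ID 'foo' (now at pos=23)
pos=24: emit NUM '99' (now at pos=26)
DONE. 6 tokens: [EQ, ID, NUM, PLUS, ID, NUM]

Answer: EQ ID NUM PLUS ID NUM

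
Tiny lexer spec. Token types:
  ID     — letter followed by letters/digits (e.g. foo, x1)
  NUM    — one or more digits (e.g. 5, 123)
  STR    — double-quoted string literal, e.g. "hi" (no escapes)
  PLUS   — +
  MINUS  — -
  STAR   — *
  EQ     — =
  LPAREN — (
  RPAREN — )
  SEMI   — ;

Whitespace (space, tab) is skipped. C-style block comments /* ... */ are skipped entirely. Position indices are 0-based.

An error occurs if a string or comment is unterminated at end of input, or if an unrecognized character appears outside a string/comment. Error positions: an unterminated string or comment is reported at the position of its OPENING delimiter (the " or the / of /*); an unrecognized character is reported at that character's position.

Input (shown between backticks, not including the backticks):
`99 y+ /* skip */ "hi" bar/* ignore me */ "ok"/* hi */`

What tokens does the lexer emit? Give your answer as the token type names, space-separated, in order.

pos=0: emit NUM '99' (now at pos=2)
pos=3: emit ID 'y' (now at pos=4)
pos=4: emit PLUS '+'
pos=6: enter COMMENT mode (saw '/*')
exit COMMENT mode (now at pos=16)
pos=17: enter STRING mode
pos=17: emit STR "hi" (now at pos=21)
pos=22: emit ID 'bar' (now at pos=25)
pos=25: enter COMMENT mode (saw '/*')
exit COMMENT mode (now at pos=40)
pos=41: enter STRING mode
pos=41: emit STR "ok" (now at pos=45)
pos=45: enter COMMENT mode (saw '/*')
exit COMMENT mode (now at pos=53)
DONE. 6 tokens: [NUM, ID, PLUS, STR, ID, STR]

Answer: NUM ID PLUS STR ID STR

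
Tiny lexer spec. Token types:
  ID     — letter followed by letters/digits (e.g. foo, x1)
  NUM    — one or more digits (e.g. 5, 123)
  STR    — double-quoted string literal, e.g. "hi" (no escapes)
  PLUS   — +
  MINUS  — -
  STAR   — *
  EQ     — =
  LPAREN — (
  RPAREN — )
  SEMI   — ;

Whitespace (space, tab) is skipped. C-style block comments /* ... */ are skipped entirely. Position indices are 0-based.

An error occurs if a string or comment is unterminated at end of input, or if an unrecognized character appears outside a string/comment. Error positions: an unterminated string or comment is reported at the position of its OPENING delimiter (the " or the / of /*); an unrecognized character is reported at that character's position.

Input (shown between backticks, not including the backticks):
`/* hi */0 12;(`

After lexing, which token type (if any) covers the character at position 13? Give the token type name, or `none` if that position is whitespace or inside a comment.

Answer: LPAREN

Derivation:
pos=0: enter COMMENT mode (saw '/*')
exit COMMENT mode (now at pos=8)
pos=8: emit NUM '0' (now at pos=9)
pos=10: emit NUM '12' (now at pos=12)
pos=12: emit SEMI ';'
pos=13: emit LPAREN '('
DONE. 4 tokens: [NUM, NUM, SEMI, LPAREN]
Position 13: char is '(' -> LPAREN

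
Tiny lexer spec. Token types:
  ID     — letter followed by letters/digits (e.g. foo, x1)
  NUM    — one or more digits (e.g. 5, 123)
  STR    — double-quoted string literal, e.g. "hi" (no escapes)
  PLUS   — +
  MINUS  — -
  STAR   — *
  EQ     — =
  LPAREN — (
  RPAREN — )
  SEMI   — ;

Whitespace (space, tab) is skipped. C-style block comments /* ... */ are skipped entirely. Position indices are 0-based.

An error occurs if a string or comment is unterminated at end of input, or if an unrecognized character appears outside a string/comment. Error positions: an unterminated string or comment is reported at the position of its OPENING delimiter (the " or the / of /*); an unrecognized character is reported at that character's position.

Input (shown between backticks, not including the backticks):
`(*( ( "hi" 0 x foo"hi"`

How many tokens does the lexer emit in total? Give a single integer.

pos=0: emit LPAREN '('
pos=1: emit STAR '*'
pos=2: emit LPAREN '('
pos=4: emit LPAREN '('
pos=6: enter STRING mode
pos=6: emit STR "hi" (now at pos=10)
pos=11: emit NUM '0' (now at pos=12)
pos=13: emit ID 'x' (now at pos=14)
pos=15: emit ID 'foo' (now at pos=18)
pos=18: enter STRING mode
pos=18: emit STR "hi" (now at pos=22)
DONE. 9 tokens: [LPAREN, STAR, LPAREN, LPAREN, STR, NUM, ID, ID, STR]

Answer: 9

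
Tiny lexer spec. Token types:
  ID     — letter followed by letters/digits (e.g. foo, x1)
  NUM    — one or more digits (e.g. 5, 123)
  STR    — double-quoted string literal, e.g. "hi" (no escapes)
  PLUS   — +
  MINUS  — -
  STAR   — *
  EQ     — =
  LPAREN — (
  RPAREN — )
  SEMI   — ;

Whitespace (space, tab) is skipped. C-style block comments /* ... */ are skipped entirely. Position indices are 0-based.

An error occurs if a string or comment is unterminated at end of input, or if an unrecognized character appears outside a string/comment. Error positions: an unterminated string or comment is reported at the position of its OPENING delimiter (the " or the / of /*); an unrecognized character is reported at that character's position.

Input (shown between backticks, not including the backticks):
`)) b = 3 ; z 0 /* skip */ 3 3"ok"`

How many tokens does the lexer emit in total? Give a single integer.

Answer: 11

Derivation:
pos=0: emit RPAREN ')'
pos=1: emit RPAREN ')'
pos=3: emit ID 'b' (now at pos=4)
pos=5: emit EQ '='
pos=7: emit NUM '3' (now at pos=8)
pos=9: emit SEMI ';'
pos=11: emit ID 'z' (now at pos=12)
pos=13: emit NUM '0' (now at pos=14)
pos=15: enter COMMENT mode (saw '/*')
exit COMMENT mode (now at pos=25)
pos=26: emit NUM '3' (now at pos=27)
pos=28: emit NUM '3' (now at pos=29)
pos=29: enter STRING mode
pos=29: emit STR "ok" (now at pos=33)
DONE. 11 tokens: [RPAREN, RPAREN, ID, EQ, NUM, SEMI, ID, NUM, NUM, NUM, STR]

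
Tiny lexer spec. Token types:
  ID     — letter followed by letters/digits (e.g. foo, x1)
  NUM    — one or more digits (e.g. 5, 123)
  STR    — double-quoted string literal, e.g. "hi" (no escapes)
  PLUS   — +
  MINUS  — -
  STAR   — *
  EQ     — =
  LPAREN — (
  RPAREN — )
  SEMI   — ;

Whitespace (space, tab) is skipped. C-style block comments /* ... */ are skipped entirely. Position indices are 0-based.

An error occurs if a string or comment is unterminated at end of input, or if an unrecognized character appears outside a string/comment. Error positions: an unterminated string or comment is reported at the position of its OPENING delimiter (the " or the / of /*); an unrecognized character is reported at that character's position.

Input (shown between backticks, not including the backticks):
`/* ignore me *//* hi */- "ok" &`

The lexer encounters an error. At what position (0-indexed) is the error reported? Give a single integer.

pos=0: enter COMMENT mode (saw '/*')
exit COMMENT mode (now at pos=15)
pos=15: enter COMMENT mode (saw '/*')
exit COMMENT mode (now at pos=23)
pos=23: emit MINUS '-'
pos=25: enter STRING mode
pos=25: emit STR "ok" (now at pos=29)
pos=30: ERROR — unrecognized char '&'

Answer: 30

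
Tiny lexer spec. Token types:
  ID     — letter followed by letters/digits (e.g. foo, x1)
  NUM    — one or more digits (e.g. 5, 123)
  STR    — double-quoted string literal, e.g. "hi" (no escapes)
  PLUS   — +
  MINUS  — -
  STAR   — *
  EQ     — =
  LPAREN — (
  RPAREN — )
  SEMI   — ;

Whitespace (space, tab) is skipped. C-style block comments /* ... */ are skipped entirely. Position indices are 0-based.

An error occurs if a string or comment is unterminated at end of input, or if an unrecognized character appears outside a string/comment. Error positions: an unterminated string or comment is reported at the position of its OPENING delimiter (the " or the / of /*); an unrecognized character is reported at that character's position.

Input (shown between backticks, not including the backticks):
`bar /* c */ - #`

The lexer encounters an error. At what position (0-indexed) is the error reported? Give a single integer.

Answer: 14

Derivation:
pos=0: emit ID 'bar' (now at pos=3)
pos=4: enter COMMENT mode (saw '/*')
exit COMMENT mode (now at pos=11)
pos=12: emit MINUS '-'
pos=14: ERROR — unrecognized char '#'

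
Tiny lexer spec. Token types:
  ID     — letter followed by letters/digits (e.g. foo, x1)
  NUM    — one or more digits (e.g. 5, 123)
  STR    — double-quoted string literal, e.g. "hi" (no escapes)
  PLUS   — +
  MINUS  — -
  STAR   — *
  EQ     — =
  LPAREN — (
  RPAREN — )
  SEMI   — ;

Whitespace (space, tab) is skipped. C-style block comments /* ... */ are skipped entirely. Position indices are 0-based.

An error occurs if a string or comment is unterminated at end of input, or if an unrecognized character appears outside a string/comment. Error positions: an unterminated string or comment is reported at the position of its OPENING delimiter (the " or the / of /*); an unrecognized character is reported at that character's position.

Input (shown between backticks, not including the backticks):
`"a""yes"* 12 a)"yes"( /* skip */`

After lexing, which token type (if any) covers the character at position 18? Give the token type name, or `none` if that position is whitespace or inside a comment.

Answer: STR

Derivation:
pos=0: enter STRING mode
pos=0: emit STR "a" (now at pos=3)
pos=3: enter STRING mode
pos=3: emit STR "yes" (now at pos=8)
pos=8: emit STAR '*'
pos=10: emit NUM '12' (now at pos=12)
pos=13: emit ID 'a' (now at pos=14)
pos=14: emit RPAREN ')'
pos=15: enter STRING mode
pos=15: emit STR "yes" (now at pos=20)
pos=20: emit LPAREN '('
pos=22: enter COMMENT mode (saw '/*')
exit COMMENT mode (now at pos=32)
DONE. 8 tokens: [STR, STR, STAR, NUM, ID, RPAREN, STR, LPAREN]
Position 18: char is 's' -> STR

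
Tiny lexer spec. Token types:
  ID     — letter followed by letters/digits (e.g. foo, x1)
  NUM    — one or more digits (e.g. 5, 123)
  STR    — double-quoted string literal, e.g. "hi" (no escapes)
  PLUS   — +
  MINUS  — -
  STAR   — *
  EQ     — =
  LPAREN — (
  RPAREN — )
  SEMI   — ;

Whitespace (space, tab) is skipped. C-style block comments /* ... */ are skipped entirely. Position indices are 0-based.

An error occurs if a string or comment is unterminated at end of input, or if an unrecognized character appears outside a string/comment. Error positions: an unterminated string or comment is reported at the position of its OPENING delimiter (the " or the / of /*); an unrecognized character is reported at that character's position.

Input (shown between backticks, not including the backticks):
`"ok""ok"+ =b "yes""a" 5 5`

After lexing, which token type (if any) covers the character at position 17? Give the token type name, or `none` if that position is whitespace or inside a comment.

pos=0: enter STRING mode
pos=0: emit STR "ok" (now at pos=4)
pos=4: enter STRING mode
pos=4: emit STR "ok" (now at pos=8)
pos=8: emit PLUS '+'
pos=10: emit EQ '='
pos=11: emit ID 'b' (now at pos=12)
pos=13: enter STRING mode
pos=13: emit STR "yes" (now at pos=18)
pos=18: enter STRING mode
pos=18: emit STR "a" (now at pos=21)
pos=22: emit NUM '5' (now at pos=23)
pos=24: emit NUM '5' (now at pos=25)
DONE. 9 tokens: [STR, STR, PLUS, EQ, ID, STR, STR, NUM, NUM]
Position 17: char is '"' -> STR

Answer: STR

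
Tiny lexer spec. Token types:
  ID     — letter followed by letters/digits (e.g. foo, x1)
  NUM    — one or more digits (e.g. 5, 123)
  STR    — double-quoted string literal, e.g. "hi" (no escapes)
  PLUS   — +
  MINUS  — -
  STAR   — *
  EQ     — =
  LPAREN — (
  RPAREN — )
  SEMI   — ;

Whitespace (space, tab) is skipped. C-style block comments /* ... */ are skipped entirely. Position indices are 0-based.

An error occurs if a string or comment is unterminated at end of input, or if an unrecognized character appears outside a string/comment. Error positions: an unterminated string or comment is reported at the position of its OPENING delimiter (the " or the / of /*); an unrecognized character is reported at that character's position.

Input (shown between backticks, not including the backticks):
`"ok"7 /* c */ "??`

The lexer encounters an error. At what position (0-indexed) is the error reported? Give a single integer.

pos=0: enter STRING mode
pos=0: emit STR "ok" (now at pos=4)
pos=4: emit NUM '7' (now at pos=5)
pos=6: enter COMMENT mode (saw '/*')
exit COMMENT mode (now at pos=13)
pos=14: enter STRING mode
pos=14: ERROR — unterminated string

Answer: 14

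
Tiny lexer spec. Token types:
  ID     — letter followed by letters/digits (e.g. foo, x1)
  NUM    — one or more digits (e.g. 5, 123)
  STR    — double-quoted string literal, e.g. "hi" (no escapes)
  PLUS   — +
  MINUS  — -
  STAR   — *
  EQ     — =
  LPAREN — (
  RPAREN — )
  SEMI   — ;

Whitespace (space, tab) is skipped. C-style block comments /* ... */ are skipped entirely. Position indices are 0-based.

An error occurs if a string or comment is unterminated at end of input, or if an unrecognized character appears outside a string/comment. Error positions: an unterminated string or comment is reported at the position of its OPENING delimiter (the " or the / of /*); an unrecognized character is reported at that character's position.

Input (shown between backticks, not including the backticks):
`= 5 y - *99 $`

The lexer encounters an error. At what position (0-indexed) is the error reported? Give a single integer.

pos=0: emit EQ '='
pos=2: emit NUM '5' (now at pos=3)
pos=4: emit ID 'y' (now at pos=5)
pos=6: emit MINUS '-'
pos=8: emit STAR '*'
pos=9: emit NUM '99' (now at pos=11)
pos=12: ERROR — unrecognized char '$'

Answer: 12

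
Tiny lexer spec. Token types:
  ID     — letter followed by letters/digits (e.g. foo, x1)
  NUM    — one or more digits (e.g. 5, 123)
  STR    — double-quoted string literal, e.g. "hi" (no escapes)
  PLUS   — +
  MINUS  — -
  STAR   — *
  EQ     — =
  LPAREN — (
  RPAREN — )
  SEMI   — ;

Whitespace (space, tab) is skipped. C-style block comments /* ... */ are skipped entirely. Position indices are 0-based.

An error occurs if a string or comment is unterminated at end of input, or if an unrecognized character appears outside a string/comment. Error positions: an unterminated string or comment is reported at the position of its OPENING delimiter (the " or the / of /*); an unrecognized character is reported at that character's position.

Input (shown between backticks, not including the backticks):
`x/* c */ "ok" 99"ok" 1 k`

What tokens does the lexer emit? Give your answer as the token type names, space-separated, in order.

pos=0: emit ID 'x' (now at pos=1)
pos=1: enter COMMENT mode (saw '/*')
exit COMMENT mode (now at pos=8)
pos=9: enter STRING mode
pos=9: emit STR "ok" (now at pos=13)
pos=14: emit NUM '99' (now at pos=16)
pos=16: enter STRING mode
pos=16: emit STR "ok" (now at pos=20)
pos=21: emit NUM '1' (now at pos=22)
pos=23: emit ID 'k' (now at pos=24)
DONE. 6 tokens: [ID, STR, NUM, STR, NUM, ID]

Answer: ID STR NUM STR NUM ID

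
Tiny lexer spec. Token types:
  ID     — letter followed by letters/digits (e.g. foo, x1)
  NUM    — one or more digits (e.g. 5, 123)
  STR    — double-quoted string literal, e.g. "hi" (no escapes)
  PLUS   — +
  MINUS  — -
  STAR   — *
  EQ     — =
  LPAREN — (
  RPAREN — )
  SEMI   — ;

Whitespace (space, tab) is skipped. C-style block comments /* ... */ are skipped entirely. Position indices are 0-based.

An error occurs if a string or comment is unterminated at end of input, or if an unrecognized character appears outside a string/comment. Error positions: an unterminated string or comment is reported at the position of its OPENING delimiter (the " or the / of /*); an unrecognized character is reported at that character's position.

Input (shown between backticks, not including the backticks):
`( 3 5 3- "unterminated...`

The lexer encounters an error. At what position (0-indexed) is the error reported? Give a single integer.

pos=0: emit LPAREN '('
pos=2: emit NUM '3' (now at pos=3)
pos=4: emit NUM '5' (now at pos=5)
pos=6: emit NUM '3' (now at pos=7)
pos=7: emit MINUS '-'
pos=9: enter STRING mode
pos=9: ERROR — unterminated string

Answer: 9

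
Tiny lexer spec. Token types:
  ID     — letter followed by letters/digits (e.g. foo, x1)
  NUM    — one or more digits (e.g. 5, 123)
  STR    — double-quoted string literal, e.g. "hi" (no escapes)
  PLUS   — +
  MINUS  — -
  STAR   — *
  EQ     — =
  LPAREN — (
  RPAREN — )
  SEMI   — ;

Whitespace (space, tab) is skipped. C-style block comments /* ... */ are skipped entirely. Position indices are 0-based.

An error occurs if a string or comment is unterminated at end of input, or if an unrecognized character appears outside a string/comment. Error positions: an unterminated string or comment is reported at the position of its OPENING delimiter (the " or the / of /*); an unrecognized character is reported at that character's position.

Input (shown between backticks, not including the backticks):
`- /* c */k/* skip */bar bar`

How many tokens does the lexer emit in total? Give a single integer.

Answer: 4

Derivation:
pos=0: emit MINUS '-'
pos=2: enter COMMENT mode (saw '/*')
exit COMMENT mode (now at pos=9)
pos=9: emit ID 'k' (now at pos=10)
pos=10: enter COMMENT mode (saw '/*')
exit COMMENT mode (now at pos=20)
pos=20: emit ID 'bar' (now at pos=23)
pos=24: emit ID 'bar' (now at pos=27)
DONE. 4 tokens: [MINUS, ID, ID, ID]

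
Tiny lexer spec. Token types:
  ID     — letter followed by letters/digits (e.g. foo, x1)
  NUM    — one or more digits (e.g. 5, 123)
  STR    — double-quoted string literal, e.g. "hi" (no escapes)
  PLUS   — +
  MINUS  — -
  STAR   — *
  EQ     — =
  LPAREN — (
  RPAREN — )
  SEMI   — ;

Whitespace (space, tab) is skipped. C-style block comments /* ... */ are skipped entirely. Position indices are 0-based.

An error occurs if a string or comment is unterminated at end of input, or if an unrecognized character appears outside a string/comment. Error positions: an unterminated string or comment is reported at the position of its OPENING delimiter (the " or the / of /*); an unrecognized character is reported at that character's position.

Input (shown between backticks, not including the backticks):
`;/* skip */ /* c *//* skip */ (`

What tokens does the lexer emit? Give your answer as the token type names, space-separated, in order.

pos=0: emit SEMI ';'
pos=1: enter COMMENT mode (saw '/*')
exit COMMENT mode (now at pos=11)
pos=12: enter COMMENT mode (saw '/*')
exit COMMENT mode (now at pos=19)
pos=19: enter COMMENT mode (saw '/*')
exit COMMENT mode (now at pos=29)
pos=30: emit LPAREN '('
DONE. 2 tokens: [SEMI, LPAREN]

Answer: SEMI LPAREN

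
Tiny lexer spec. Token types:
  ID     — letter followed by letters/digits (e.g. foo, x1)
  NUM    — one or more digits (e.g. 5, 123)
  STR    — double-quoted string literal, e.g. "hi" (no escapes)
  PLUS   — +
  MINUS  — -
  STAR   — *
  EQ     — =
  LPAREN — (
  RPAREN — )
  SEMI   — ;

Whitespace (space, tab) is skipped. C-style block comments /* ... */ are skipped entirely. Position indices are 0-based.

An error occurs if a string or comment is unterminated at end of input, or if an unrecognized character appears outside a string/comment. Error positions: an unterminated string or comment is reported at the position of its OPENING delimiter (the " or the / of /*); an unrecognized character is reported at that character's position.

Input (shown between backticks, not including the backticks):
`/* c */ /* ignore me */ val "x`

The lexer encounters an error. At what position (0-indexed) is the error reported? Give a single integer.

Answer: 28

Derivation:
pos=0: enter COMMENT mode (saw '/*')
exit COMMENT mode (now at pos=7)
pos=8: enter COMMENT mode (saw '/*')
exit COMMENT mode (now at pos=23)
pos=24: emit ID 'val' (now at pos=27)
pos=28: enter STRING mode
pos=28: ERROR — unterminated string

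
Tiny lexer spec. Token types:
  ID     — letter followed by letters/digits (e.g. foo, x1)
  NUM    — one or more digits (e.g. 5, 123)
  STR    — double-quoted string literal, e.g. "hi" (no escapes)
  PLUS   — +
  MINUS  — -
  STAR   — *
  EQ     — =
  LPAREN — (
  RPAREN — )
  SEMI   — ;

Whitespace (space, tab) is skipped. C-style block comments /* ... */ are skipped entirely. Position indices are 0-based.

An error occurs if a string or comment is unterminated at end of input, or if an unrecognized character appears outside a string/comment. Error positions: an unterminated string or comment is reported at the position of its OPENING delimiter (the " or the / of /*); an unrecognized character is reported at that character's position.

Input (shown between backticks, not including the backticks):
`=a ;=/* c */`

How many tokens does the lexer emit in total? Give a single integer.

pos=0: emit EQ '='
pos=1: emit ID 'a' (now at pos=2)
pos=3: emit SEMI ';'
pos=4: emit EQ '='
pos=5: enter COMMENT mode (saw '/*')
exit COMMENT mode (now at pos=12)
DONE. 4 tokens: [EQ, ID, SEMI, EQ]

Answer: 4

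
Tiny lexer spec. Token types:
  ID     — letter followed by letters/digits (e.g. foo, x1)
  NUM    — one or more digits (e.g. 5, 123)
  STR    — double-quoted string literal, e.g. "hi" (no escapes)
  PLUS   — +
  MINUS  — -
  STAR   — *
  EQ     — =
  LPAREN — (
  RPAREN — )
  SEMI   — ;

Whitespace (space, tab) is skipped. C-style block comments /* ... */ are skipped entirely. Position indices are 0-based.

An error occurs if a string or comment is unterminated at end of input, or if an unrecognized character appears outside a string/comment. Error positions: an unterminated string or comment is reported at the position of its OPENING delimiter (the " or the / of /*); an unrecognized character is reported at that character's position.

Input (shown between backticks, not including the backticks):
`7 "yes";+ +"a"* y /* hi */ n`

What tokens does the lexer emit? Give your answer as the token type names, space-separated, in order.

pos=0: emit NUM '7' (now at pos=1)
pos=2: enter STRING mode
pos=2: emit STR "yes" (now at pos=7)
pos=7: emit SEMI ';'
pos=8: emit PLUS '+'
pos=10: emit PLUS '+'
pos=11: enter STRING mode
pos=11: emit STR "a" (now at pos=14)
pos=14: emit STAR '*'
pos=16: emit ID 'y' (now at pos=17)
pos=18: enter COMMENT mode (saw '/*')
exit COMMENT mode (now at pos=26)
pos=27: emit ID 'n' (now at pos=28)
DONE. 9 tokens: [NUM, STR, SEMI, PLUS, PLUS, STR, STAR, ID, ID]

Answer: NUM STR SEMI PLUS PLUS STR STAR ID ID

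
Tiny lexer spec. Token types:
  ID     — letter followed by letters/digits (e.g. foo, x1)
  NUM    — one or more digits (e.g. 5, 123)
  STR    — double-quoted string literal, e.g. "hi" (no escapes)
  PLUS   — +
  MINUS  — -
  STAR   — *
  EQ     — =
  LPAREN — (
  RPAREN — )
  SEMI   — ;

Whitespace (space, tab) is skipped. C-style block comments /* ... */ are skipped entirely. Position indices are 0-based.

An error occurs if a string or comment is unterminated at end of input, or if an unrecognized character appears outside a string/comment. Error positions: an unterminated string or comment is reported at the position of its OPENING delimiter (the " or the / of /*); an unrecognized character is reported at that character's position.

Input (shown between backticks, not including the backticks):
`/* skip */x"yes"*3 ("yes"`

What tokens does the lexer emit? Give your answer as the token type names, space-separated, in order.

Answer: ID STR STAR NUM LPAREN STR

Derivation:
pos=0: enter COMMENT mode (saw '/*')
exit COMMENT mode (now at pos=10)
pos=10: emit ID 'x' (now at pos=11)
pos=11: enter STRING mode
pos=11: emit STR "yes" (now at pos=16)
pos=16: emit STAR '*'
pos=17: emit NUM '3' (now at pos=18)
pos=19: emit LPAREN '('
pos=20: enter STRING mode
pos=20: emit STR "yes" (now at pos=25)
DONE. 6 tokens: [ID, STR, STAR, NUM, LPAREN, STR]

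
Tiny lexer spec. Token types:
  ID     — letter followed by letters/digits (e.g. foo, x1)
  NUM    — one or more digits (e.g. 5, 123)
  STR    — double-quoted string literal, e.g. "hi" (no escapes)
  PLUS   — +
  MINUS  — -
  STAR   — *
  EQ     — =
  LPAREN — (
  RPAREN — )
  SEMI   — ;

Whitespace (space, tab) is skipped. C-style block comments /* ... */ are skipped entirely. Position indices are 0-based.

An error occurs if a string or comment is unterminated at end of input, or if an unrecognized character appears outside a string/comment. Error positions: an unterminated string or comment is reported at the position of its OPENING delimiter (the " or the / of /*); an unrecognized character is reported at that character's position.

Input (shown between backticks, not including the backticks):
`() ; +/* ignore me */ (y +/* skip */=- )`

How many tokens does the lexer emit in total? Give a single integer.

pos=0: emit LPAREN '('
pos=1: emit RPAREN ')'
pos=3: emit SEMI ';'
pos=5: emit PLUS '+'
pos=6: enter COMMENT mode (saw '/*')
exit COMMENT mode (now at pos=21)
pos=22: emit LPAREN '('
pos=23: emit ID 'y' (now at pos=24)
pos=25: emit PLUS '+'
pos=26: enter COMMENT mode (saw '/*')
exit COMMENT mode (now at pos=36)
pos=36: emit EQ '='
pos=37: emit MINUS '-'
pos=39: emit RPAREN ')'
DONE. 10 tokens: [LPAREN, RPAREN, SEMI, PLUS, LPAREN, ID, PLUS, EQ, MINUS, RPAREN]

Answer: 10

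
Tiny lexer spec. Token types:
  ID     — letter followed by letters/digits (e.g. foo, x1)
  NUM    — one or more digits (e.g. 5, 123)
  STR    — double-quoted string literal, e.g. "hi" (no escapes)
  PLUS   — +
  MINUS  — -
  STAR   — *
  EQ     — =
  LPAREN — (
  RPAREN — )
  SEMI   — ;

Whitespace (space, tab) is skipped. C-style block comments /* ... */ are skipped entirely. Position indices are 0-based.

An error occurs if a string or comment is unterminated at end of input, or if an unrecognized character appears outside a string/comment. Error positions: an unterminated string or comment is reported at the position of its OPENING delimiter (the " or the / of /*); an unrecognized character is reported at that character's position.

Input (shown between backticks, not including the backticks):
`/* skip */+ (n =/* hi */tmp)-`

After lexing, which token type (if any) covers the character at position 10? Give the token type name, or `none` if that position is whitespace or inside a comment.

pos=0: enter COMMENT mode (saw '/*')
exit COMMENT mode (now at pos=10)
pos=10: emit PLUS '+'
pos=12: emit LPAREN '('
pos=13: emit ID 'n' (now at pos=14)
pos=15: emit EQ '='
pos=16: enter COMMENT mode (saw '/*')
exit COMMENT mode (now at pos=24)
pos=24: emit ID 'tmp' (now at pos=27)
pos=27: emit RPAREN ')'
pos=28: emit MINUS '-'
DONE. 7 tokens: [PLUS, LPAREN, ID, EQ, ID, RPAREN, MINUS]
Position 10: char is '+' -> PLUS

Answer: PLUS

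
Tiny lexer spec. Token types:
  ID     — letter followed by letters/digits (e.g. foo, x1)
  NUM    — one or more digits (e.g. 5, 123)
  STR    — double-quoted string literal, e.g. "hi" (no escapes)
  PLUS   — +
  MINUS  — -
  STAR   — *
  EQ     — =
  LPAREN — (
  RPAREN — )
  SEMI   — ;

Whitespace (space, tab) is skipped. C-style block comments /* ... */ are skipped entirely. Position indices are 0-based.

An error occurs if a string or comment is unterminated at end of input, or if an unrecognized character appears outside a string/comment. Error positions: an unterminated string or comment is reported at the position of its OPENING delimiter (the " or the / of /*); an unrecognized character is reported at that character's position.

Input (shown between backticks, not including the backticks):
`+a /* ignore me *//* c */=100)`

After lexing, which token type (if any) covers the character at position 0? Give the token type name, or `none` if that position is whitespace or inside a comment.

pos=0: emit PLUS '+'
pos=1: emit ID 'a' (now at pos=2)
pos=3: enter COMMENT mode (saw '/*')
exit COMMENT mode (now at pos=18)
pos=18: enter COMMENT mode (saw '/*')
exit COMMENT mode (now at pos=25)
pos=25: emit EQ '='
pos=26: emit NUM '100' (now at pos=29)
pos=29: emit RPAREN ')'
DONE. 5 tokens: [PLUS, ID, EQ, NUM, RPAREN]
Position 0: char is '+' -> PLUS

Answer: PLUS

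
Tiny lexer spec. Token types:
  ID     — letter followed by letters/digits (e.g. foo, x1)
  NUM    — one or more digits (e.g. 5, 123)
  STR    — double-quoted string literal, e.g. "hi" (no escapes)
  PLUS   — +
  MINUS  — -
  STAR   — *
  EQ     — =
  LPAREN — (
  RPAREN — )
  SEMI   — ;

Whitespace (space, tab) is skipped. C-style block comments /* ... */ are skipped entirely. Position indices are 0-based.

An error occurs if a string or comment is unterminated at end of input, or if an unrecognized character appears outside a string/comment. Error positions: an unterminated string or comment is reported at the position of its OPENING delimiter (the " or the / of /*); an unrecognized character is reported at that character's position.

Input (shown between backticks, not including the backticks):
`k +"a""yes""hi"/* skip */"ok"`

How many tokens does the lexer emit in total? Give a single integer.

pos=0: emit ID 'k' (now at pos=1)
pos=2: emit PLUS '+'
pos=3: enter STRING mode
pos=3: emit STR "a" (now at pos=6)
pos=6: enter STRING mode
pos=6: emit STR "yes" (now at pos=11)
pos=11: enter STRING mode
pos=11: emit STR "hi" (now at pos=15)
pos=15: enter COMMENT mode (saw '/*')
exit COMMENT mode (now at pos=25)
pos=25: enter STRING mode
pos=25: emit STR "ok" (now at pos=29)
DONE. 6 tokens: [ID, PLUS, STR, STR, STR, STR]

Answer: 6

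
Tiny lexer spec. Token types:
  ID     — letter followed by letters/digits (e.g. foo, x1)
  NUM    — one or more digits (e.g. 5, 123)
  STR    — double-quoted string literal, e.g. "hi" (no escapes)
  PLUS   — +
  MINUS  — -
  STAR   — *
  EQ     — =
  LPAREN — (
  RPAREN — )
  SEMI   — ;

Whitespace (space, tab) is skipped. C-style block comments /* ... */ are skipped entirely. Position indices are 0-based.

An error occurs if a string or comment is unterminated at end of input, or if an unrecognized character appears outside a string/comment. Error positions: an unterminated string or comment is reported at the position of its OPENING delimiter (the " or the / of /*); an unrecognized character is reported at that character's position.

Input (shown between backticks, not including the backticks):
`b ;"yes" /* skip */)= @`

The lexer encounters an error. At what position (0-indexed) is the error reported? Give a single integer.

Answer: 22

Derivation:
pos=0: emit ID 'b' (now at pos=1)
pos=2: emit SEMI ';'
pos=3: enter STRING mode
pos=3: emit STR "yes" (now at pos=8)
pos=9: enter COMMENT mode (saw '/*')
exit COMMENT mode (now at pos=19)
pos=19: emit RPAREN ')'
pos=20: emit EQ '='
pos=22: ERROR — unrecognized char '@'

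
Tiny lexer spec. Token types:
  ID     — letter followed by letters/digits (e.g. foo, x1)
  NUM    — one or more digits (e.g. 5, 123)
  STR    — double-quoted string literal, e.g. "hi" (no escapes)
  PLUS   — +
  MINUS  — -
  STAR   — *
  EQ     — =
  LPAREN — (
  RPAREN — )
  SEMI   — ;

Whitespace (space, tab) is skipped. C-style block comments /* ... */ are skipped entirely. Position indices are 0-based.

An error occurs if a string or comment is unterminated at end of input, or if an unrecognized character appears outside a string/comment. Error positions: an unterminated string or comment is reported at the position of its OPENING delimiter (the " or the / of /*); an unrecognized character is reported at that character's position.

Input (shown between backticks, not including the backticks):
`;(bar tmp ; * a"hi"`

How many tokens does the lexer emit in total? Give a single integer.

Answer: 8

Derivation:
pos=0: emit SEMI ';'
pos=1: emit LPAREN '('
pos=2: emit ID 'bar' (now at pos=5)
pos=6: emit ID 'tmp' (now at pos=9)
pos=10: emit SEMI ';'
pos=12: emit STAR '*'
pos=14: emit ID 'a' (now at pos=15)
pos=15: enter STRING mode
pos=15: emit STR "hi" (now at pos=19)
DONE. 8 tokens: [SEMI, LPAREN, ID, ID, SEMI, STAR, ID, STR]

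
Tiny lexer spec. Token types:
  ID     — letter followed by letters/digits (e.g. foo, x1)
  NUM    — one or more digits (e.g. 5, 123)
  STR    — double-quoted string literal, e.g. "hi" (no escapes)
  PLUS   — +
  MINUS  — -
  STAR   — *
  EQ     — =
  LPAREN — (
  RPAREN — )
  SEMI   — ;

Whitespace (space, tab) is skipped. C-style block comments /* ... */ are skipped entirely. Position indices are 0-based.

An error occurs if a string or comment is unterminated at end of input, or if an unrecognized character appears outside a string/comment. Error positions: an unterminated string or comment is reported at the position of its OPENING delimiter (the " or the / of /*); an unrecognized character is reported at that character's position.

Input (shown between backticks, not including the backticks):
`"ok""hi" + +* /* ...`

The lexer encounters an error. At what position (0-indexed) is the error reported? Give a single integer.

Answer: 14

Derivation:
pos=0: enter STRING mode
pos=0: emit STR "ok" (now at pos=4)
pos=4: enter STRING mode
pos=4: emit STR "hi" (now at pos=8)
pos=9: emit PLUS '+'
pos=11: emit PLUS '+'
pos=12: emit STAR '*'
pos=14: enter COMMENT mode (saw '/*')
pos=14: ERROR — unterminated comment (reached EOF)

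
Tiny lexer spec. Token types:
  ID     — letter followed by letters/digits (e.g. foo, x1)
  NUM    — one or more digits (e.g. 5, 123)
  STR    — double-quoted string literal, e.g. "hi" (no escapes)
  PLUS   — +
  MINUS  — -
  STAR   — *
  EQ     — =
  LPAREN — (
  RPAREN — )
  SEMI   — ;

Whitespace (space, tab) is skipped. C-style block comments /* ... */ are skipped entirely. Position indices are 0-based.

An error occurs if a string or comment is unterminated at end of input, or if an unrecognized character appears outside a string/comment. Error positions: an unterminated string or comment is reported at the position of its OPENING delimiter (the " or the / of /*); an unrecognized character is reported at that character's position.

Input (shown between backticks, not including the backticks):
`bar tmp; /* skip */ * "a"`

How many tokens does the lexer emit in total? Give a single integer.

pos=0: emit ID 'bar' (now at pos=3)
pos=4: emit ID 'tmp' (now at pos=7)
pos=7: emit SEMI ';'
pos=9: enter COMMENT mode (saw '/*')
exit COMMENT mode (now at pos=19)
pos=20: emit STAR '*'
pos=22: enter STRING mode
pos=22: emit STR "a" (now at pos=25)
DONE. 5 tokens: [ID, ID, SEMI, STAR, STR]

Answer: 5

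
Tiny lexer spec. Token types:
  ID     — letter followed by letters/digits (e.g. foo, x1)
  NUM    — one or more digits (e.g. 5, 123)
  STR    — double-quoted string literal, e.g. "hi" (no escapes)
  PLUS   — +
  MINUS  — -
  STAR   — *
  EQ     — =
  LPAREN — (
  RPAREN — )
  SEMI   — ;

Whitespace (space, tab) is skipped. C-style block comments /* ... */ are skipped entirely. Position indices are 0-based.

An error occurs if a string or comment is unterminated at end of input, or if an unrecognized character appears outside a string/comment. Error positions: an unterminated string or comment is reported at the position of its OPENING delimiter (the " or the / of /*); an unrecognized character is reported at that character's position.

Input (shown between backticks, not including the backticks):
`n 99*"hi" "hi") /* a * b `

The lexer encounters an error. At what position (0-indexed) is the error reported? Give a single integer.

pos=0: emit ID 'n' (now at pos=1)
pos=2: emit NUM '99' (now at pos=4)
pos=4: emit STAR '*'
pos=5: enter STRING mode
pos=5: emit STR "hi" (now at pos=9)
pos=10: enter STRING mode
pos=10: emit STR "hi" (now at pos=14)
pos=14: emit RPAREN ')'
pos=16: enter COMMENT mode (saw '/*')
pos=16: ERROR — unterminated comment (reached EOF)

Answer: 16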